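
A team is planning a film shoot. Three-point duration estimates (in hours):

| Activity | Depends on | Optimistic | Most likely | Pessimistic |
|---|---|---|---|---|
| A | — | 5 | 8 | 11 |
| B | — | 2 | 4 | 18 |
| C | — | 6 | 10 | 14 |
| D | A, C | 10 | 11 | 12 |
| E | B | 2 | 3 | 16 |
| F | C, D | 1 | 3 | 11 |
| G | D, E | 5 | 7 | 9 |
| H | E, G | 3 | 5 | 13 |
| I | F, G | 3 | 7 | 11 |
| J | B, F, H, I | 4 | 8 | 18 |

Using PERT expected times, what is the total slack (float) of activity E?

te_A = (5 + 4·8 + 11)/6 = 48/6 = 8
te_B = (2 + 4·4 + 18)/6 = 36/6 = 6
te_C = (6 + 4·10 + 14)/6 = 60/6 = 10
te_D = (10 + 4·11 + 12)/6 = 66/6 = 11
te_E = (2 + 4·3 + 16)/6 = 30/6 = 5
te_F = (1 + 4·3 + 11)/6 = 24/6 = 4
te_G = (5 + 4·7 + 9)/6 = 42/6 = 7
te_H = (3 + 4·5 + 13)/6 = 36/6 = 6
te_I = (3 + 4·7 + 11)/6 = 42/6 = 7
te_J = (4 + 4·8 + 18)/6 = 54/6 = 9

Forward pass:
ES_A = 0; EF_A = 8
ES_B = 0; EF_B = 6
ES_C = 0; EF_C = 10
ES_D = max(EF_A=8, EF_C=10) = 10; EF_D = 10+11 = 21
ES_E = 6; EF_E = 6+5 = 11
ES_F = max(EF_C=10, EF_D=21) = 21; EF_F = 21+4 = 25
ES_G = max(EF_D=21, EF_E=11) = 21; EF_G = 21+7 = 28
ES_H = max(EF_E=11, EF_G=28) = 28; EF_H = 28+6 = 34
ES_I = max(EF_F=25, EF_G=28) = 28; EF_I = 28+7 = 35
ES_J = max(EF_B=6, EF_F=25, EF_H=34, EF_I=35) = 35; EF_J = 35+9 = 44
Expected project duration μ = 44 hours. Critical path: C → D → G → I → J.

Backward pass:
LF_J = 44; LS_J = 44−9 = 35
LF_I = LS_J = 35; LS_I = 35−7 = 28
LF_H = LS_J = 35; LS_H = 35−6 = 29
LF_G = min(LS_H=29, LS_I=28) = 28; LS_G = 28−7 = 21
LF_F = min(LS_I=28, LS_J=35) = 28; LS_F = 28−4 = 24
LF_E = min(LS_G=21, LS_H=29) = 21; LS_E = 21−5 = 16
LF_D = min(LS_F=24, LS_G=21) = 21; LS_D = 21−11 = 10
LF_C = min(LS_D=10, LS_F=24) = 10; LS_C = 10−10 = 0
LF_B = min(LS_E=16, LS_J=35) = 16; LS_B = 16−6 = 10
LF_A = LS_D = 10; LS_A = 10−8 = 2
Slack_E = LS_E − ES_E = 16 − 6 = 10

10 hours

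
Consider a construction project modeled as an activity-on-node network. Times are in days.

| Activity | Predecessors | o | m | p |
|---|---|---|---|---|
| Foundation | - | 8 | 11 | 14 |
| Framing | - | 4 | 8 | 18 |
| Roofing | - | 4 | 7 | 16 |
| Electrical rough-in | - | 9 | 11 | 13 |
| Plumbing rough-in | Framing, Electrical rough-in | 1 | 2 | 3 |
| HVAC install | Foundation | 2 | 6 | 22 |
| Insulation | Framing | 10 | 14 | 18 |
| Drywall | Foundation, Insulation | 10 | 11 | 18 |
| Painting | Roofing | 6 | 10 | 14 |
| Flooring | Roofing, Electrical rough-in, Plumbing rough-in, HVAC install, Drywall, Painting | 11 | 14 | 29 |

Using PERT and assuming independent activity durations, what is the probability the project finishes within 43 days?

te_Foundation = (8 + 4·11 + 14)/6 = 66/6 = 11; σ²_Foundation = ((14−8)/6)² = 1.000
te_Framing = (4 + 4·8 + 18)/6 = 54/6 = 9; σ²_Framing = ((18−4)/6)² = 5.444
te_Roofing = (4 + 4·7 + 16)/6 = 48/6 = 8; σ²_Roofing = ((16−4)/6)² = 4.000
te_Electrical rough-in = (9 + 4·11 + 13)/6 = 66/6 = 11; σ²_Electrical rough-in = ((13−9)/6)² = 0.444
te_Plumbing rough-in = (1 + 4·2 + 3)/6 = 12/6 = 2; σ²_Plumbing rough-in = ((3−1)/6)² = 0.111
te_HVAC install = (2 + 4·6 + 22)/6 = 48/6 = 8; σ²_HVAC install = ((22−2)/6)² = 11.111
te_Insulation = (10 + 4·14 + 18)/6 = 84/6 = 14; σ²_Insulation = ((18−10)/6)² = 1.778
te_Drywall = (10 + 4·11 + 18)/6 = 72/6 = 12; σ²_Drywall = ((18−10)/6)² = 1.778
te_Painting = (6 + 4·10 + 14)/6 = 60/6 = 10; σ²_Painting = ((14−6)/6)² = 1.778
te_Flooring = (11 + 4·14 + 29)/6 = 96/6 = 16; σ²_Flooring = ((29−11)/6)² = 9.000

Forward pass:
ES_Foundation = 0; EF_Foundation = 11
ES_Framing = 0; EF_Framing = 9
ES_Roofing = 0; EF_Roofing = 8
ES_Electrical rough-in = 0; EF_Electrical rough-in = 11
ES_Plumbing rough-in = max(EF_Framing=9, EF_Electrical rough-in=11) = 11; EF_Plumbing rough-in = 11+2 = 13
ES_HVAC install = 11; EF_HVAC install = 11+8 = 19
ES_Insulation = 9; EF_Insulation = 9+14 = 23
ES_Drywall = max(EF_Foundation=11, EF_Insulation=23) = 23; EF_Drywall = 23+12 = 35
ES_Painting = 8; EF_Painting = 8+10 = 18
ES_Flooring = max(EF_Roofing=8, EF_Electrical rough-in=11, EF_Plumbing rough-in=13, EF_HVAC install=19, EF_Drywall=35, EF_Painting=18) = 35; EF_Flooring = 35+16 = 51
Expected project duration μ = 51 days. Critical path: Framing → Insulation → Drywall → Flooring.

Variance along critical path = 5.444 + 1.778 + 1.778 + 9.000 = 18.000; σ = √18.000 = 4.243 days.
Z = (43 − 51) / 4.243 = -1.886
P(T ≤ 43) = Φ(-1.886) ≈ 0.030

0.030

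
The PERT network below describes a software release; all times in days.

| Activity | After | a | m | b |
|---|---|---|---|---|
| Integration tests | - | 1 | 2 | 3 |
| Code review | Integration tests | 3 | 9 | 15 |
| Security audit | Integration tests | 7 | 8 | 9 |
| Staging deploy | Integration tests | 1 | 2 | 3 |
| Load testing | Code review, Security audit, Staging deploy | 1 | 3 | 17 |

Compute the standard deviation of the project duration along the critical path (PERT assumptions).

3.35 days

te_Integration tests = (1 + 4·2 + 3)/6 = 12/6 = 2; σ²_Integration tests = ((3−1)/6)² = 0.111
te_Code review = (3 + 4·9 + 15)/6 = 54/6 = 9; σ²_Code review = ((15−3)/6)² = 4.000
te_Security audit = (7 + 4·8 + 9)/6 = 48/6 = 8; σ²_Security audit = ((9−7)/6)² = 0.111
te_Staging deploy = (1 + 4·2 + 3)/6 = 12/6 = 2; σ²_Staging deploy = ((3−1)/6)² = 0.111
te_Load testing = (1 + 4·3 + 17)/6 = 30/6 = 5; σ²_Load testing = ((17−1)/6)² = 7.111

Forward pass:
ES_Integration tests = 0; EF_Integration tests = 2
ES_Code review = 2; EF_Code review = 2+9 = 11
ES_Security audit = 2; EF_Security audit = 2+8 = 10
ES_Staging deploy = 2; EF_Staging deploy = 2+2 = 4
ES_Load testing = max(EF_Code review=11, EF_Security audit=10, EF_Staging deploy=4) = 11; EF_Load testing = 11+5 = 16
Expected project duration μ = 16 days. Critical path: Integration tests → Code review → Load testing.

Variance along critical path = 0.111 + 4.000 + 7.111 = 11.222
σ = √11.222 = 3.350 days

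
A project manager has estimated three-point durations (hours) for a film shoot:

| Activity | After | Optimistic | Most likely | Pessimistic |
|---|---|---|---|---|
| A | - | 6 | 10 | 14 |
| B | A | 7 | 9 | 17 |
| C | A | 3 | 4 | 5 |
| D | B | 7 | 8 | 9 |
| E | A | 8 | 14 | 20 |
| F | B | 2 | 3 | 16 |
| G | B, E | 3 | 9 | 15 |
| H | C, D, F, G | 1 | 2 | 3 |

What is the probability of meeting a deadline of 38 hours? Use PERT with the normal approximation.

0.830

te_A = (6 + 4·10 + 14)/6 = 60/6 = 10; σ²_A = ((14−6)/6)² = 1.778
te_B = (7 + 4·9 + 17)/6 = 60/6 = 10; σ²_B = ((17−7)/6)² = 2.778
te_C = (3 + 4·4 + 5)/6 = 24/6 = 4; σ²_C = ((5−3)/6)² = 0.111
te_D = (7 + 4·8 + 9)/6 = 48/6 = 8; σ²_D = ((9−7)/6)² = 0.111
te_E = (8 + 4·14 + 20)/6 = 84/6 = 14; σ²_E = ((20−8)/6)² = 4.000
te_F = (2 + 4·3 + 16)/6 = 30/6 = 5; σ²_F = ((16−2)/6)² = 5.444
te_G = (3 + 4·9 + 15)/6 = 54/6 = 9; σ²_G = ((15−3)/6)² = 4.000
te_H = (1 + 4·2 + 3)/6 = 12/6 = 2; σ²_H = ((3−1)/6)² = 0.111

Forward pass:
ES_A = 0; EF_A = 10
ES_B = 10; EF_B = 10+10 = 20
ES_C = 10; EF_C = 10+4 = 14
ES_D = 20; EF_D = 20+8 = 28
ES_E = 10; EF_E = 10+14 = 24
ES_F = 20; EF_F = 20+5 = 25
ES_G = max(EF_B=20, EF_E=24) = 24; EF_G = 24+9 = 33
ES_H = max(EF_C=14, EF_D=28, EF_F=25, EF_G=33) = 33; EF_H = 33+2 = 35
Expected project duration μ = 35 hours. Critical path: A → E → G → H.

Variance along critical path = 1.778 + 4.000 + 4.000 + 0.111 = 9.889; σ = √9.889 = 3.145 hours.
Z = (38 − 35) / 3.145 = 0.954
P(T ≤ 38) = Φ(0.954) ≈ 0.830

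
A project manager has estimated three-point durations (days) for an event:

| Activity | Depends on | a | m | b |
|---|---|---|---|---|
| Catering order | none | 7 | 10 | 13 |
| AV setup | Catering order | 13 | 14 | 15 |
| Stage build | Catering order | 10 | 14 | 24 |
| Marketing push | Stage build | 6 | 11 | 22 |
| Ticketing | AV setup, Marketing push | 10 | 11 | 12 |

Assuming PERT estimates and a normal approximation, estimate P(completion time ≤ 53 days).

te_Catering order = (7 + 4·10 + 13)/6 = 60/6 = 10; σ²_Catering order = ((13−7)/6)² = 1.000
te_AV setup = (13 + 4·14 + 15)/6 = 84/6 = 14; σ²_AV setup = ((15−13)/6)² = 0.111
te_Stage build = (10 + 4·14 + 24)/6 = 90/6 = 15; σ²_Stage build = ((24−10)/6)² = 5.444
te_Marketing push = (6 + 4·11 + 22)/6 = 72/6 = 12; σ²_Marketing push = ((22−6)/6)² = 7.111
te_Ticketing = (10 + 4·11 + 12)/6 = 66/6 = 11; σ²_Ticketing = ((12−10)/6)² = 0.111

Forward pass:
ES_Catering order = 0; EF_Catering order = 10
ES_AV setup = 10; EF_AV setup = 10+14 = 24
ES_Stage build = 10; EF_Stage build = 10+15 = 25
ES_Marketing push = 25; EF_Marketing push = 25+12 = 37
ES_Ticketing = max(EF_AV setup=24, EF_Marketing push=37) = 37; EF_Ticketing = 37+11 = 48
Expected project duration μ = 48 days. Critical path: Catering order → Stage build → Marketing push → Ticketing.

Variance along critical path = 1.000 + 5.444 + 7.111 + 0.111 = 13.667; σ = √13.667 = 3.697 days.
Z = (53 − 48) / 3.697 = 1.353
P(T ≤ 53) = Φ(1.353) ≈ 0.912

0.912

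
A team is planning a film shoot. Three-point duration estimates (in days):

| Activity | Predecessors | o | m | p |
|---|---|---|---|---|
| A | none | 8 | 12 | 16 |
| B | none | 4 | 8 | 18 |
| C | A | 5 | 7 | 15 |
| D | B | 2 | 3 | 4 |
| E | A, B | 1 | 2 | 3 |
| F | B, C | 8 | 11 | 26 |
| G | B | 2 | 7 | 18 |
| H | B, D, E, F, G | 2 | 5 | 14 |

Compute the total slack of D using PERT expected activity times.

21 days

te_A = (8 + 4·12 + 16)/6 = 72/6 = 12
te_B = (4 + 4·8 + 18)/6 = 54/6 = 9
te_C = (5 + 4·7 + 15)/6 = 48/6 = 8
te_D = (2 + 4·3 + 4)/6 = 18/6 = 3
te_E = (1 + 4·2 + 3)/6 = 12/6 = 2
te_F = (8 + 4·11 + 26)/6 = 78/6 = 13
te_G = (2 + 4·7 + 18)/6 = 48/6 = 8
te_H = (2 + 4·5 + 14)/6 = 36/6 = 6

Forward pass:
ES_A = 0; EF_A = 12
ES_B = 0; EF_B = 9
ES_C = 12; EF_C = 12+8 = 20
ES_D = 9; EF_D = 9+3 = 12
ES_E = max(EF_A=12, EF_B=9) = 12; EF_E = 12+2 = 14
ES_F = max(EF_B=9, EF_C=20) = 20; EF_F = 20+13 = 33
ES_G = 9; EF_G = 9+8 = 17
ES_H = max(EF_B=9, EF_D=12, EF_E=14, EF_F=33, EF_G=17) = 33; EF_H = 33+6 = 39
Expected project duration μ = 39 days. Critical path: A → C → F → H.

Backward pass:
LF_H = 39; LS_H = 39−6 = 33
LF_G = LS_H = 33; LS_G = 33−8 = 25
LF_F = LS_H = 33; LS_F = 33−13 = 20
LF_E = LS_H = 33; LS_E = 33−2 = 31
LF_D = LS_H = 33; LS_D = 33−3 = 30
LF_C = LS_F = 20; LS_C = 20−8 = 12
LF_B = min(LS_D=30, LS_E=31, LS_F=20, LS_G=25, LS_H=33) = 20; LS_B = 20−9 = 11
LF_A = min(LS_C=12, LS_E=31) = 12; LS_A = 12−12 = 0
Slack_D = LS_D − ES_D = 30 − 9 = 21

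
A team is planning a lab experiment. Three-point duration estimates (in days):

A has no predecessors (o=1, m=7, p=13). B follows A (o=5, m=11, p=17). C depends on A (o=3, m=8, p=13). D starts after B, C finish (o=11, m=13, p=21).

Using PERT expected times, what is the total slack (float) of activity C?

te_A = (1 + 4·7 + 13)/6 = 42/6 = 7
te_B = (5 + 4·11 + 17)/6 = 66/6 = 11
te_C = (3 + 4·8 + 13)/6 = 48/6 = 8
te_D = (11 + 4·13 + 21)/6 = 84/6 = 14

Forward pass:
ES_A = 0; EF_A = 7
ES_B = 7; EF_B = 7+11 = 18
ES_C = 7; EF_C = 7+8 = 15
ES_D = max(EF_B=18, EF_C=15) = 18; EF_D = 18+14 = 32
Expected project duration μ = 32 days. Critical path: A → B → D.

Backward pass:
LF_D = 32; LS_D = 32−14 = 18
LF_C = LS_D = 18; LS_C = 18−8 = 10
LF_B = LS_D = 18; LS_B = 18−11 = 7
LF_A = min(LS_B=7, LS_C=10) = 7; LS_A = 7−7 = 0
Slack_C = LS_C − ES_C = 10 − 7 = 3

3 days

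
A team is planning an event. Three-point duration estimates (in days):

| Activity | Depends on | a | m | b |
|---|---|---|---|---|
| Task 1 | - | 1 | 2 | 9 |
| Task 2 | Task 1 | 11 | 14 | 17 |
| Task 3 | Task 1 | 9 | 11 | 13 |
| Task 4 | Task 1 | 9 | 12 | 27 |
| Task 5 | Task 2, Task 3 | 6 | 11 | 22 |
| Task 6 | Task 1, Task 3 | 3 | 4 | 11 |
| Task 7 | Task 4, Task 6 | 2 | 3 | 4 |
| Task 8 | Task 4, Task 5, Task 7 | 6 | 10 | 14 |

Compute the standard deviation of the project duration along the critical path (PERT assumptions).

3.42 days

te_Task 1 = (1 + 4·2 + 9)/6 = 18/6 = 3; σ²_Task 1 = ((9−1)/6)² = 1.778
te_Task 2 = (11 + 4·14 + 17)/6 = 84/6 = 14; σ²_Task 2 = ((17−11)/6)² = 1.000
te_Task 3 = (9 + 4·11 + 13)/6 = 66/6 = 11; σ²_Task 3 = ((13−9)/6)² = 0.444
te_Task 4 = (9 + 4·12 + 27)/6 = 84/6 = 14; σ²_Task 4 = ((27−9)/6)² = 9.000
te_Task 5 = (6 + 4·11 + 22)/6 = 72/6 = 12; σ²_Task 5 = ((22−6)/6)² = 7.111
te_Task 6 = (3 + 4·4 + 11)/6 = 30/6 = 5; σ²_Task 6 = ((11−3)/6)² = 1.778
te_Task 7 = (2 + 4·3 + 4)/6 = 18/6 = 3; σ²_Task 7 = ((4−2)/6)² = 0.111
te_Task 8 = (6 + 4·10 + 14)/6 = 60/6 = 10; σ²_Task 8 = ((14−6)/6)² = 1.778

Forward pass:
ES_Task 1 = 0; EF_Task 1 = 3
ES_Task 2 = 3; EF_Task 2 = 3+14 = 17
ES_Task 3 = 3; EF_Task 3 = 3+11 = 14
ES_Task 4 = 3; EF_Task 4 = 3+14 = 17
ES_Task 5 = max(EF_Task 2=17, EF_Task 3=14) = 17; EF_Task 5 = 17+12 = 29
ES_Task 6 = max(EF_Task 1=3, EF_Task 3=14) = 14; EF_Task 6 = 14+5 = 19
ES_Task 7 = max(EF_Task 4=17, EF_Task 6=19) = 19; EF_Task 7 = 19+3 = 22
ES_Task 8 = max(EF_Task 4=17, EF_Task 5=29, EF_Task 7=22) = 29; EF_Task 8 = 29+10 = 39
Expected project duration μ = 39 days. Critical path: Task 1 → Task 2 → Task 5 → Task 8.

Variance along critical path = 1.778 + 1.000 + 7.111 + 1.778 = 11.667
σ = √11.667 = 3.416 days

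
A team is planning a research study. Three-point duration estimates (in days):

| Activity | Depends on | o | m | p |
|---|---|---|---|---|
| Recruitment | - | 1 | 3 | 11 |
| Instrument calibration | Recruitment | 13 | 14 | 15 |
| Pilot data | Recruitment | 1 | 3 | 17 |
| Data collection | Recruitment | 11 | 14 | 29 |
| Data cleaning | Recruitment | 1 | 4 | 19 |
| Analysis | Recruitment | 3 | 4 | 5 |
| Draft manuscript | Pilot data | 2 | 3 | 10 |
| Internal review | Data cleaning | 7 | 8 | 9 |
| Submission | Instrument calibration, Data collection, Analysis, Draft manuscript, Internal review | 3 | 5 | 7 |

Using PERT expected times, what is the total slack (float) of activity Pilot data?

7 days

te_Recruitment = (1 + 4·3 + 11)/6 = 24/6 = 4
te_Instrument calibration = (13 + 4·14 + 15)/6 = 84/6 = 14
te_Pilot data = (1 + 4·3 + 17)/6 = 30/6 = 5
te_Data collection = (11 + 4·14 + 29)/6 = 96/6 = 16
te_Data cleaning = (1 + 4·4 + 19)/6 = 36/6 = 6
te_Analysis = (3 + 4·4 + 5)/6 = 24/6 = 4
te_Draft manuscript = (2 + 4·3 + 10)/6 = 24/6 = 4
te_Internal review = (7 + 4·8 + 9)/6 = 48/6 = 8
te_Submission = (3 + 4·5 + 7)/6 = 30/6 = 5

Forward pass:
ES_Recruitment = 0; EF_Recruitment = 4
ES_Instrument calibration = 4; EF_Instrument calibration = 4+14 = 18
ES_Pilot data = 4; EF_Pilot data = 4+5 = 9
ES_Data collection = 4; EF_Data collection = 4+16 = 20
ES_Data cleaning = 4; EF_Data cleaning = 4+6 = 10
ES_Analysis = 4; EF_Analysis = 4+4 = 8
ES_Draft manuscript = 9; EF_Draft manuscript = 9+4 = 13
ES_Internal review = 10; EF_Internal review = 10+8 = 18
ES_Submission = max(EF_Instrument calibration=18, EF_Data collection=20, EF_Analysis=8, EF_Draft manuscript=13, EF_Internal review=18) = 20; EF_Submission = 20+5 = 25
Expected project duration μ = 25 days. Critical path: Recruitment → Data collection → Submission.

Backward pass:
LF_Submission = 25; LS_Submission = 25−5 = 20
LF_Internal review = LS_Submission = 20; LS_Internal review = 20−8 = 12
LF_Draft manuscript = LS_Submission = 20; LS_Draft manuscript = 20−4 = 16
LF_Analysis = LS_Submission = 20; LS_Analysis = 20−4 = 16
LF_Data cleaning = LS_Internal review = 12; LS_Data cleaning = 12−6 = 6
LF_Data collection = LS_Submission = 20; LS_Data collection = 20−16 = 4
LF_Pilot data = LS_Draft manuscript = 16; LS_Pilot data = 16−5 = 11
LF_Instrument calibration = LS_Submission = 20; LS_Instrument calibration = 20−14 = 6
LF_Recruitment = min(LS_Instrument calibration=6, LS_Pilot data=11, LS_Data collection=4, LS_Data cleaning=6, LS_Analysis=16) = 4; LS_Recruitment = 4−4 = 0
Slack_Pilot data = LS_Pilot data − ES_Pilot data = 11 − 4 = 7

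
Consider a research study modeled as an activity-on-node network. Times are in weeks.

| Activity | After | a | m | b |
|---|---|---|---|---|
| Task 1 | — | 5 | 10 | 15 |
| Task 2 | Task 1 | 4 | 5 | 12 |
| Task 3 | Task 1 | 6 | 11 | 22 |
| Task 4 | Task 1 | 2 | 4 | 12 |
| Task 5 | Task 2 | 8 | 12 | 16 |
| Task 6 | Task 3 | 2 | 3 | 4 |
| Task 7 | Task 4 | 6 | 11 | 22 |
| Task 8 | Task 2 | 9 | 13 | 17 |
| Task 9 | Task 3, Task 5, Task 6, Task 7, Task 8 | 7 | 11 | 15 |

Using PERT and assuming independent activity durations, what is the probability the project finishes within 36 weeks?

te_Task 1 = (5 + 4·10 + 15)/6 = 60/6 = 10; σ²_Task 1 = ((15−5)/6)² = 2.778
te_Task 2 = (4 + 4·5 + 12)/6 = 36/6 = 6; σ²_Task 2 = ((12−4)/6)² = 1.778
te_Task 3 = (6 + 4·11 + 22)/6 = 72/6 = 12; σ²_Task 3 = ((22−6)/6)² = 7.111
te_Task 4 = (2 + 4·4 + 12)/6 = 30/6 = 5; σ²_Task 4 = ((12−2)/6)² = 2.778
te_Task 5 = (8 + 4·12 + 16)/6 = 72/6 = 12; σ²_Task 5 = ((16−8)/6)² = 1.778
te_Task 6 = (2 + 4·3 + 4)/6 = 18/6 = 3; σ²_Task 6 = ((4−2)/6)² = 0.111
te_Task 7 = (6 + 4·11 + 22)/6 = 72/6 = 12; σ²_Task 7 = ((22−6)/6)² = 7.111
te_Task 8 = (9 + 4·13 + 17)/6 = 78/6 = 13; σ²_Task 8 = ((17−9)/6)² = 1.778
te_Task 9 = (7 + 4·11 + 15)/6 = 66/6 = 11; σ²_Task 9 = ((15−7)/6)² = 1.778

Forward pass:
ES_Task 1 = 0; EF_Task 1 = 10
ES_Task 2 = 10; EF_Task 2 = 10+6 = 16
ES_Task 3 = 10; EF_Task 3 = 10+12 = 22
ES_Task 4 = 10; EF_Task 4 = 10+5 = 15
ES_Task 5 = 16; EF_Task 5 = 16+12 = 28
ES_Task 6 = 22; EF_Task 6 = 22+3 = 25
ES_Task 7 = 15; EF_Task 7 = 15+12 = 27
ES_Task 8 = 16; EF_Task 8 = 16+13 = 29
ES_Task 9 = max(EF_Task 3=22, EF_Task 5=28, EF_Task 6=25, EF_Task 7=27, EF_Task 8=29) = 29; EF_Task 9 = 29+11 = 40
Expected project duration μ = 40 weeks. Critical path: Task 1 → Task 2 → Task 8 → Task 9.

Variance along critical path = 2.778 + 1.778 + 1.778 + 1.778 = 8.111; σ = √8.111 = 2.848 weeks.
Z = (36 − 40) / 2.848 = -1.404
P(T ≤ 36) = Φ(-1.404) ≈ 0.080

0.080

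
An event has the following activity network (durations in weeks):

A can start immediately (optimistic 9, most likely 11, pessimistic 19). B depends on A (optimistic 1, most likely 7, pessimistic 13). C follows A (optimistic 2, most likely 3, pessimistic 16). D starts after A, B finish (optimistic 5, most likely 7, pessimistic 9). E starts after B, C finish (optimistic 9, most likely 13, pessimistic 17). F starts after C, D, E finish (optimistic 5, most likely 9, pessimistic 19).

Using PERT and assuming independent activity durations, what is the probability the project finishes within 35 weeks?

0.031

te_A = (9 + 4·11 + 19)/6 = 72/6 = 12; σ²_A = ((19−9)/6)² = 2.778
te_B = (1 + 4·7 + 13)/6 = 42/6 = 7; σ²_B = ((13−1)/6)² = 4.000
te_C = (2 + 4·3 + 16)/6 = 30/6 = 5; σ²_C = ((16−2)/6)² = 5.444
te_D = (5 + 4·7 + 9)/6 = 42/6 = 7; σ²_D = ((9−5)/6)² = 0.444
te_E = (9 + 4·13 + 17)/6 = 78/6 = 13; σ²_E = ((17−9)/6)² = 1.778
te_F = (5 + 4·9 + 19)/6 = 60/6 = 10; σ²_F = ((19−5)/6)² = 5.444

Forward pass:
ES_A = 0; EF_A = 12
ES_B = 12; EF_B = 12+7 = 19
ES_C = 12; EF_C = 12+5 = 17
ES_D = max(EF_A=12, EF_B=19) = 19; EF_D = 19+7 = 26
ES_E = max(EF_B=19, EF_C=17) = 19; EF_E = 19+13 = 32
ES_F = max(EF_C=17, EF_D=26, EF_E=32) = 32; EF_F = 32+10 = 42
Expected project duration μ = 42 weeks. Critical path: A → B → E → F.

Variance along critical path = 2.778 + 4.000 + 1.778 + 5.444 = 14.000; σ = √14.000 = 3.742 weeks.
Z = (35 − 42) / 3.742 = -1.871
P(T ≤ 35) = Φ(-1.871) ≈ 0.031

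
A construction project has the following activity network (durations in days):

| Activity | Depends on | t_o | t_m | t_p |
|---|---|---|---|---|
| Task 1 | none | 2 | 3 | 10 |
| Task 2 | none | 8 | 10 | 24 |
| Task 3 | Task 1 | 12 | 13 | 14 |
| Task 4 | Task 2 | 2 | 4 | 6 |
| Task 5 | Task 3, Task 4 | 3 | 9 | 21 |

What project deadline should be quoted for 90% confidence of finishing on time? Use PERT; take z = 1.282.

31.2 days

te_Task 1 = (2 + 4·3 + 10)/6 = 24/6 = 4; σ²_Task 1 = ((10−2)/6)² = 1.778
te_Task 2 = (8 + 4·10 + 24)/6 = 72/6 = 12; σ²_Task 2 = ((24−8)/6)² = 7.111
te_Task 3 = (12 + 4·13 + 14)/6 = 78/6 = 13; σ²_Task 3 = ((14−12)/6)² = 0.111
te_Task 4 = (2 + 4·4 + 6)/6 = 24/6 = 4; σ²_Task 4 = ((6−2)/6)² = 0.444
te_Task 5 = (3 + 4·9 + 21)/6 = 60/6 = 10; σ²_Task 5 = ((21−3)/6)² = 9.000

Forward pass:
ES_Task 1 = 0; EF_Task 1 = 4
ES_Task 2 = 0; EF_Task 2 = 12
ES_Task 3 = 4; EF_Task 3 = 4+13 = 17
ES_Task 4 = 12; EF_Task 4 = 12+4 = 16
ES_Task 5 = max(EF_Task 3=17, EF_Task 4=16) = 17; EF_Task 5 = 17+10 = 27
Expected project duration μ = 27 days. Critical path: Task 1 → Task 3 → Task 5.

Variance along critical path = 1.778 + 0.111 + 9.000 = 10.889; σ = 3.300 days.
D = μ + z·σ = 27 + 1.282·3.300 = 31.2 days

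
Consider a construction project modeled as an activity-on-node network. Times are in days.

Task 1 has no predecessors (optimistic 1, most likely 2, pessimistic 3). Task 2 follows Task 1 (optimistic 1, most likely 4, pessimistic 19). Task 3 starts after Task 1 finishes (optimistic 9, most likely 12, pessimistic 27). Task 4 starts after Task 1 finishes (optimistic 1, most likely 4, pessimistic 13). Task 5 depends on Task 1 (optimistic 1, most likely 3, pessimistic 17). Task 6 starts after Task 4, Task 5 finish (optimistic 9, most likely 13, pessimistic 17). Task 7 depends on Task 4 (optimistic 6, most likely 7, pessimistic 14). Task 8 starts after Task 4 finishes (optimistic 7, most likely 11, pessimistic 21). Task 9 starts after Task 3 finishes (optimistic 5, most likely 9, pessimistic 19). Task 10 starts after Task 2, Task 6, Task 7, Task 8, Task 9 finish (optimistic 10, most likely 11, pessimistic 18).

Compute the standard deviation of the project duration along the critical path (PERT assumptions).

4.04 days

te_Task 1 = (1 + 4·2 + 3)/6 = 12/6 = 2; σ²_Task 1 = ((3−1)/6)² = 0.111
te_Task 2 = (1 + 4·4 + 19)/6 = 36/6 = 6; σ²_Task 2 = ((19−1)/6)² = 9.000
te_Task 3 = (9 + 4·12 + 27)/6 = 84/6 = 14; σ²_Task 3 = ((27−9)/6)² = 9.000
te_Task 4 = (1 + 4·4 + 13)/6 = 30/6 = 5; σ²_Task 4 = ((13−1)/6)² = 4.000
te_Task 5 = (1 + 4·3 + 17)/6 = 30/6 = 5; σ²_Task 5 = ((17−1)/6)² = 7.111
te_Task 6 = (9 + 4·13 + 17)/6 = 78/6 = 13; σ²_Task 6 = ((17−9)/6)² = 1.778
te_Task 7 = (6 + 4·7 + 14)/6 = 48/6 = 8; σ²_Task 7 = ((14−6)/6)² = 1.778
te_Task 8 = (7 + 4·11 + 21)/6 = 72/6 = 12; σ²_Task 8 = ((21−7)/6)² = 5.444
te_Task 9 = (5 + 4·9 + 19)/6 = 60/6 = 10; σ²_Task 9 = ((19−5)/6)² = 5.444
te_Task 10 = (10 + 4·11 + 18)/6 = 72/6 = 12; σ²_Task 10 = ((18−10)/6)² = 1.778

Forward pass:
ES_Task 1 = 0; EF_Task 1 = 2
ES_Task 2 = 2; EF_Task 2 = 2+6 = 8
ES_Task 3 = 2; EF_Task 3 = 2+14 = 16
ES_Task 4 = 2; EF_Task 4 = 2+5 = 7
ES_Task 5 = 2; EF_Task 5 = 2+5 = 7
ES_Task 6 = max(EF_Task 4=7, EF_Task 5=7) = 7; EF_Task 6 = 7+13 = 20
ES_Task 7 = 7; EF_Task 7 = 7+8 = 15
ES_Task 8 = 7; EF_Task 8 = 7+12 = 19
ES_Task 9 = 16; EF_Task 9 = 16+10 = 26
ES_Task 10 = max(EF_Task 2=8, EF_Task 6=20, EF_Task 7=15, EF_Task 8=19, EF_Task 9=26) = 26; EF_Task 10 = 26+12 = 38
Expected project duration μ = 38 days. Critical path: Task 1 → Task 3 → Task 9 → Task 10.

Variance along critical path = 0.111 + 9.000 + 5.444 + 1.778 = 16.333
σ = √16.333 = 4.041 days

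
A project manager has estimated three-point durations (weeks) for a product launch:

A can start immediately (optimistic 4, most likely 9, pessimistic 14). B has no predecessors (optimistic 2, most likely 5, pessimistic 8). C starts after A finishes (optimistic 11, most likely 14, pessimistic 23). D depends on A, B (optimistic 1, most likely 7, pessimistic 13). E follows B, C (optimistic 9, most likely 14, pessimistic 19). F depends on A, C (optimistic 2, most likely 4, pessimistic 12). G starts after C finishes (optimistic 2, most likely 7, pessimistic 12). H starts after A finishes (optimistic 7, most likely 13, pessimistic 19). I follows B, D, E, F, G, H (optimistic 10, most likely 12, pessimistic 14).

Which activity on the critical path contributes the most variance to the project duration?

C

te_A = (4 + 4·9 + 14)/6 = 54/6 = 9; σ²_A = ((14−4)/6)² = 2.778
te_B = (2 + 4·5 + 8)/6 = 30/6 = 5; σ²_B = ((8−2)/6)² = 1.000
te_C = (11 + 4·14 + 23)/6 = 90/6 = 15; σ²_C = ((23−11)/6)² = 4.000
te_D = (1 + 4·7 + 13)/6 = 42/6 = 7; σ²_D = ((13−1)/6)² = 4.000
te_E = (9 + 4·14 + 19)/6 = 84/6 = 14; σ²_E = ((19−9)/6)² = 2.778
te_F = (2 + 4·4 + 12)/6 = 30/6 = 5; σ²_F = ((12−2)/6)² = 2.778
te_G = (2 + 4·7 + 12)/6 = 42/6 = 7; σ²_G = ((12−2)/6)² = 2.778
te_H = (7 + 4·13 + 19)/6 = 78/6 = 13; σ²_H = ((19−7)/6)² = 4.000
te_I = (10 + 4·12 + 14)/6 = 72/6 = 12; σ²_I = ((14−10)/6)² = 0.444

Forward pass:
ES_A = 0; EF_A = 9
ES_B = 0; EF_B = 5
ES_C = 9; EF_C = 9+15 = 24
ES_D = max(EF_A=9, EF_B=5) = 9; EF_D = 9+7 = 16
ES_E = max(EF_B=5, EF_C=24) = 24; EF_E = 24+14 = 38
ES_F = max(EF_A=9, EF_C=24) = 24; EF_F = 24+5 = 29
ES_G = 24; EF_G = 24+7 = 31
ES_H = 9; EF_H = 9+13 = 22
ES_I = max(EF_B=5, EF_D=16, EF_E=38, EF_F=29, EF_G=31, EF_H=22) = 38; EF_I = 38+12 = 50
Expected project duration μ = 50 weeks. Critical path: A → C → E → I.

Variances on critical path: σ²_A=2.778, σ²_C=4.000, σ²_E=2.778, σ²_I=0.444.
Largest is σ²_C = 4.000.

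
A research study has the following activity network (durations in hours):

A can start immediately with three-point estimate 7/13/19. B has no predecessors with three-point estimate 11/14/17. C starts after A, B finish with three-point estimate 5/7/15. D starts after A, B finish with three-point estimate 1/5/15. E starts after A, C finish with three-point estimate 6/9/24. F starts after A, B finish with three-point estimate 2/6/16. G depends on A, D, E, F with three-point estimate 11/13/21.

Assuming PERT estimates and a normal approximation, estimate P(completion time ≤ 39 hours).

te_A = (7 + 4·13 + 19)/6 = 78/6 = 13; σ²_A = ((19−7)/6)² = 4.000
te_B = (11 + 4·14 + 17)/6 = 84/6 = 14; σ²_B = ((17−11)/6)² = 1.000
te_C = (5 + 4·7 + 15)/6 = 48/6 = 8; σ²_C = ((15−5)/6)² = 2.778
te_D = (1 + 4·5 + 15)/6 = 36/6 = 6; σ²_D = ((15−1)/6)² = 5.444
te_E = (6 + 4·9 + 24)/6 = 66/6 = 11; σ²_E = ((24−6)/6)² = 9.000
te_F = (2 + 4·6 + 16)/6 = 42/6 = 7; σ²_F = ((16−2)/6)² = 5.444
te_G = (11 + 4·13 + 21)/6 = 84/6 = 14; σ²_G = ((21−11)/6)² = 2.778

Forward pass:
ES_A = 0; EF_A = 13
ES_B = 0; EF_B = 14
ES_C = max(EF_A=13, EF_B=14) = 14; EF_C = 14+8 = 22
ES_D = max(EF_A=13, EF_B=14) = 14; EF_D = 14+6 = 20
ES_E = max(EF_A=13, EF_C=22) = 22; EF_E = 22+11 = 33
ES_F = max(EF_A=13, EF_B=14) = 14; EF_F = 14+7 = 21
ES_G = max(EF_A=13, EF_D=20, EF_E=33, EF_F=21) = 33; EF_G = 33+14 = 47
Expected project duration μ = 47 hours. Critical path: B → C → E → G.

Variance along critical path = 1.000 + 2.778 + 9.000 + 2.778 = 15.556; σ = √15.556 = 3.944 hours.
Z = (39 − 47) / 3.944 = -2.028
P(T ≤ 39) = Φ(-2.028) ≈ 0.021

0.021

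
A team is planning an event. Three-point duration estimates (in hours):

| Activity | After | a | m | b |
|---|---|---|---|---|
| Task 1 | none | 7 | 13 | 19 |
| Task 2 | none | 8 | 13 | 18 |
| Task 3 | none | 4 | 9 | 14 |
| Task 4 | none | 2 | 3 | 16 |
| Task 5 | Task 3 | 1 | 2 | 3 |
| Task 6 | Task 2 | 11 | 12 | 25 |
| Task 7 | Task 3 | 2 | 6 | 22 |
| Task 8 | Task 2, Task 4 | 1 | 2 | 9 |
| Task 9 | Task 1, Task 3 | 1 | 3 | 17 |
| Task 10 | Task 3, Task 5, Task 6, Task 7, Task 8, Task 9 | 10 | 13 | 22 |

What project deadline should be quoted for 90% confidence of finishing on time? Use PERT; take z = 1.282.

te_Task 1 = (7 + 4·13 + 19)/6 = 78/6 = 13; σ²_Task 1 = ((19−7)/6)² = 4.000
te_Task 2 = (8 + 4·13 + 18)/6 = 78/6 = 13; σ²_Task 2 = ((18−8)/6)² = 2.778
te_Task 3 = (4 + 4·9 + 14)/6 = 54/6 = 9; σ²_Task 3 = ((14−4)/6)² = 2.778
te_Task 4 = (2 + 4·3 + 16)/6 = 30/6 = 5; σ²_Task 4 = ((16−2)/6)² = 5.444
te_Task 5 = (1 + 4·2 + 3)/6 = 12/6 = 2; σ²_Task 5 = ((3−1)/6)² = 0.111
te_Task 6 = (11 + 4·12 + 25)/6 = 84/6 = 14; σ²_Task 6 = ((25−11)/6)² = 5.444
te_Task 7 = (2 + 4·6 + 22)/6 = 48/6 = 8; σ²_Task 7 = ((22−2)/6)² = 11.111
te_Task 8 = (1 + 4·2 + 9)/6 = 18/6 = 3; σ²_Task 8 = ((9−1)/6)² = 1.778
te_Task 9 = (1 + 4·3 + 17)/6 = 30/6 = 5; σ²_Task 9 = ((17−1)/6)² = 7.111
te_Task 10 = (10 + 4·13 + 22)/6 = 84/6 = 14; σ²_Task 10 = ((22−10)/6)² = 4.000

Forward pass:
ES_Task 1 = 0; EF_Task 1 = 13
ES_Task 2 = 0; EF_Task 2 = 13
ES_Task 3 = 0; EF_Task 3 = 9
ES_Task 4 = 0; EF_Task 4 = 5
ES_Task 5 = 9; EF_Task 5 = 9+2 = 11
ES_Task 6 = 13; EF_Task 6 = 13+14 = 27
ES_Task 7 = 9; EF_Task 7 = 9+8 = 17
ES_Task 8 = max(EF_Task 2=13, EF_Task 4=5) = 13; EF_Task 8 = 13+3 = 16
ES_Task 9 = max(EF_Task 1=13, EF_Task 3=9) = 13; EF_Task 9 = 13+5 = 18
ES_Task 10 = max(EF_Task 3=9, EF_Task 5=11, EF_Task 6=27, EF_Task 7=17, EF_Task 8=16, EF_Task 9=18) = 27; EF_Task 10 = 27+14 = 41
Expected project duration μ = 41 hours. Critical path: Task 2 → Task 6 → Task 10.

Variance along critical path = 2.778 + 5.444 + 4.000 = 12.222; σ = 3.496 hours.
D = μ + z·σ = 41 + 1.282·3.496 = 45.5 hours

45.5 hours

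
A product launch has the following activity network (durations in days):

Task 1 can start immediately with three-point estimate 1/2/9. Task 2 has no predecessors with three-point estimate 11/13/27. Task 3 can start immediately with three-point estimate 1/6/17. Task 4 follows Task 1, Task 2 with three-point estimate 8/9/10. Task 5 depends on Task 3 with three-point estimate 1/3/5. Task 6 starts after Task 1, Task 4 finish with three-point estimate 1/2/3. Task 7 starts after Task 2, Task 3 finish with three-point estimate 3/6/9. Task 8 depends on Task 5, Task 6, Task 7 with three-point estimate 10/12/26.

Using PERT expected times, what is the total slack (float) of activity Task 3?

te_Task 1 = (1 + 4·2 + 9)/6 = 18/6 = 3
te_Task 2 = (11 + 4·13 + 27)/6 = 90/6 = 15
te_Task 3 = (1 + 4·6 + 17)/6 = 42/6 = 7
te_Task 4 = (8 + 4·9 + 10)/6 = 54/6 = 9
te_Task 5 = (1 + 4·3 + 5)/6 = 18/6 = 3
te_Task 6 = (1 + 4·2 + 3)/6 = 12/6 = 2
te_Task 7 = (3 + 4·6 + 9)/6 = 36/6 = 6
te_Task 8 = (10 + 4·12 + 26)/6 = 84/6 = 14

Forward pass:
ES_Task 1 = 0; EF_Task 1 = 3
ES_Task 2 = 0; EF_Task 2 = 15
ES_Task 3 = 0; EF_Task 3 = 7
ES_Task 4 = max(EF_Task 1=3, EF_Task 2=15) = 15; EF_Task 4 = 15+9 = 24
ES_Task 5 = 7; EF_Task 5 = 7+3 = 10
ES_Task 6 = max(EF_Task 1=3, EF_Task 4=24) = 24; EF_Task 6 = 24+2 = 26
ES_Task 7 = max(EF_Task 2=15, EF_Task 3=7) = 15; EF_Task 7 = 15+6 = 21
ES_Task 8 = max(EF_Task 5=10, EF_Task 6=26, EF_Task 7=21) = 26; EF_Task 8 = 26+14 = 40
Expected project duration μ = 40 days. Critical path: Task 2 → Task 4 → Task 6 → Task 8.

Backward pass:
LF_Task 8 = 40; LS_Task 8 = 40−14 = 26
LF_Task 7 = LS_Task 8 = 26; LS_Task 7 = 26−6 = 20
LF_Task 6 = LS_Task 8 = 26; LS_Task 6 = 26−2 = 24
LF_Task 5 = LS_Task 8 = 26; LS_Task 5 = 26−3 = 23
LF_Task 4 = LS_Task 6 = 24; LS_Task 4 = 24−9 = 15
LF_Task 3 = min(LS_Task 5=23, LS_Task 7=20) = 20; LS_Task 3 = 20−7 = 13
LF_Task 2 = min(LS_Task 4=15, LS_Task 7=20) = 15; LS_Task 2 = 15−15 = 0
LF_Task 1 = min(LS_Task 4=15, LS_Task 6=24) = 15; LS_Task 1 = 15−3 = 12
Slack_Task 3 = LS_Task 3 − ES_Task 3 = 13 − 0 = 13

13 days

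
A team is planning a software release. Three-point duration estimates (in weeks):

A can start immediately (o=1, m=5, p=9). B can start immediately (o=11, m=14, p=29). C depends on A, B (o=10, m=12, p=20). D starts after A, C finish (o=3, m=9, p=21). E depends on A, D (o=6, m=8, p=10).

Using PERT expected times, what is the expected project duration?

47 weeks

te_A = (1 + 4·5 + 9)/6 = 30/6 = 5
te_B = (11 + 4·14 + 29)/6 = 96/6 = 16
te_C = (10 + 4·12 + 20)/6 = 78/6 = 13
te_D = (3 + 4·9 + 21)/6 = 60/6 = 10
te_E = (6 + 4·8 + 10)/6 = 48/6 = 8

Forward pass:
ES_A = 0; EF_A = 5
ES_B = 0; EF_B = 16
ES_C = max(EF_A=5, EF_B=16) = 16; EF_C = 16+13 = 29
ES_D = max(EF_A=5, EF_C=29) = 29; EF_D = 29+10 = 39
ES_E = max(EF_A=5, EF_D=39) = 39; EF_E = 39+8 = 47
Expected project duration μ = 47 weeks. Critical path: B → C → D → E.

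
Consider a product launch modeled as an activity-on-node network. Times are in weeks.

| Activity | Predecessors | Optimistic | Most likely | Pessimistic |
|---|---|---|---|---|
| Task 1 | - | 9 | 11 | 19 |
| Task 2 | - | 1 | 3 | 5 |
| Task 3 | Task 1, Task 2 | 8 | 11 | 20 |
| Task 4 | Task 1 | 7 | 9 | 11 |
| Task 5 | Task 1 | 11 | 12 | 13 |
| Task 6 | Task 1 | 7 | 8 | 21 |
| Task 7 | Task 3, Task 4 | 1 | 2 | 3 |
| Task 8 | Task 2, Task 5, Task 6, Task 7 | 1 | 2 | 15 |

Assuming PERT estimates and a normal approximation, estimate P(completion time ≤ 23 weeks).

te_Task 1 = (9 + 4·11 + 19)/6 = 72/6 = 12; σ²_Task 1 = ((19−9)/6)² = 2.778
te_Task 2 = (1 + 4·3 + 5)/6 = 18/6 = 3; σ²_Task 2 = ((5−1)/6)² = 0.444
te_Task 3 = (8 + 4·11 + 20)/6 = 72/6 = 12; σ²_Task 3 = ((20−8)/6)² = 4.000
te_Task 4 = (7 + 4·9 + 11)/6 = 54/6 = 9; σ²_Task 4 = ((11−7)/6)² = 0.444
te_Task 5 = (11 + 4·12 + 13)/6 = 72/6 = 12; σ²_Task 5 = ((13−11)/6)² = 0.111
te_Task 6 = (7 + 4·8 + 21)/6 = 60/6 = 10; σ²_Task 6 = ((21−7)/6)² = 5.444
te_Task 7 = (1 + 4·2 + 3)/6 = 12/6 = 2; σ²_Task 7 = ((3−1)/6)² = 0.111
te_Task 8 = (1 + 4·2 + 15)/6 = 24/6 = 4; σ²_Task 8 = ((15−1)/6)² = 5.444

Forward pass:
ES_Task 1 = 0; EF_Task 1 = 12
ES_Task 2 = 0; EF_Task 2 = 3
ES_Task 3 = max(EF_Task 1=12, EF_Task 2=3) = 12; EF_Task 3 = 12+12 = 24
ES_Task 4 = 12; EF_Task 4 = 12+9 = 21
ES_Task 5 = 12; EF_Task 5 = 12+12 = 24
ES_Task 6 = 12; EF_Task 6 = 12+10 = 22
ES_Task 7 = max(EF_Task 3=24, EF_Task 4=21) = 24; EF_Task 7 = 24+2 = 26
ES_Task 8 = max(EF_Task 2=3, EF_Task 5=24, EF_Task 6=22, EF_Task 7=26) = 26; EF_Task 8 = 26+4 = 30
Expected project duration μ = 30 weeks. Critical path: Task 1 → Task 3 → Task 7 → Task 8.

Variance along critical path = 2.778 + 4.000 + 0.111 + 5.444 = 12.333; σ = √12.333 = 3.512 weeks.
Z = (23 − 30) / 3.512 = -1.993
P(T ≤ 23) = Φ(-1.993) ≈ 0.023

0.023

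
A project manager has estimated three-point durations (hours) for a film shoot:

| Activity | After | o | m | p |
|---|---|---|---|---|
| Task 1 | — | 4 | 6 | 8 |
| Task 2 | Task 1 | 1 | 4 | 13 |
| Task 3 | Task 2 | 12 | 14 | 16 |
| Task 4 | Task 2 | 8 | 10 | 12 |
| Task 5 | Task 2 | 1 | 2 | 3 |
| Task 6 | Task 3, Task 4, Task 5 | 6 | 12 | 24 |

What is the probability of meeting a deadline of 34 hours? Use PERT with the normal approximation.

te_Task 1 = (4 + 4·6 + 8)/6 = 36/6 = 6; σ²_Task 1 = ((8−4)/6)² = 0.444
te_Task 2 = (1 + 4·4 + 13)/6 = 30/6 = 5; σ²_Task 2 = ((13−1)/6)² = 4.000
te_Task 3 = (12 + 4·14 + 16)/6 = 84/6 = 14; σ²_Task 3 = ((16−12)/6)² = 0.444
te_Task 4 = (8 + 4·10 + 12)/6 = 60/6 = 10; σ²_Task 4 = ((12−8)/6)² = 0.444
te_Task 5 = (1 + 4·2 + 3)/6 = 12/6 = 2; σ²_Task 5 = ((3−1)/6)² = 0.111
te_Task 6 = (6 + 4·12 + 24)/6 = 78/6 = 13; σ²_Task 6 = ((24−6)/6)² = 9.000

Forward pass:
ES_Task 1 = 0; EF_Task 1 = 6
ES_Task 2 = 6; EF_Task 2 = 6+5 = 11
ES_Task 3 = 11; EF_Task 3 = 11+14 = 25
ES_Task 4 = 11; EF_Task 4 = 11+10 = 21
ES_Task 5 = 11; EF_Task 5 = 11+2 = 13
ES_Task 6 = max(EF_Task 3=25, EF_Task 4=21, EF_Task 5=13) = 25; EF_Task 6 = 25+13 = 38
Expected project duration μ = 38 hours. Critical path: Task 1 → Task 2 → Task 3 → Task 6.

Variance along critical path = 0.444 + 4.000 + 0.444 + 9.000 = 13.889; σ = √13.889 = 3.727 hours.
Z = (34 − 38) / 3.727 = -1.073
P(T ≤ 34) = Φ(-1.073) ≈ 0.142

0.142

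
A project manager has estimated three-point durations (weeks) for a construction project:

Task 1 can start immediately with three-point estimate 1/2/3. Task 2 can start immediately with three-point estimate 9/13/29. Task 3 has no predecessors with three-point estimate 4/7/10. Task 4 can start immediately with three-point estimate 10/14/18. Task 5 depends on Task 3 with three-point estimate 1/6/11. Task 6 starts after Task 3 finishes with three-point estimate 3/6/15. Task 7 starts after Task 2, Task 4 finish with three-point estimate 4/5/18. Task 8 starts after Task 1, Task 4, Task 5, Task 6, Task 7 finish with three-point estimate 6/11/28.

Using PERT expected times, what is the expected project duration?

te_Task 1 = (1 + 4·2 + 3)/6 = 12/6 = 2
te_Task 2 = (9 + 4·13 + 29)/6 = 90/6 = 15
te_Task 3 = (4 + 4·7 + 10)/6 = 42/6 = 7
te_Task 4 = (10 + 4·14 + 18)/6 = 84/6 = 14
te_Task 5 = (1 + 4·6 + 11)/6 = 36/6 = 6
te_Task 6 = (3 + 4·6 + 15)/6 = 42/6 = 7
te_Task 7 = (4 + 4·5 + 18)/6 = 42/6 = 7
te_Task 8 = (6 + 4·11 + 28)/6 = 78/6 = 13

Forward pass:
ES_Task 1 = 0; EF_Task 1 = 2
ES_Task 2 = 0; EF_Task 2 = 15
ES_Task 3 = 0; EF_Task 3 = 7
ES_Task 4 = 0; EF_Task 4 = 14
ES_Task 5 = 7; EF_Task 5 = 7+6 = 13
ES_Task 6 = 7; EF_Task 6 = 7+7 = 14
ES_Task 7 = max(EF_Task 2=15, EF_Task 4=14) = 15; EF_Task 7 = 15+7 = 22
ES_Task 8 = max(EF_Task 1=2, EF_Task 4=14, EF_Task 5=13, EF_Task 6=14, EF_Task 7=22) = 22; EF_Task 8 = 22+13 = 35
Expected project duration μ = 35 weeks. Critical path: Task 2 → Task 7 → Task 8.

35 weeks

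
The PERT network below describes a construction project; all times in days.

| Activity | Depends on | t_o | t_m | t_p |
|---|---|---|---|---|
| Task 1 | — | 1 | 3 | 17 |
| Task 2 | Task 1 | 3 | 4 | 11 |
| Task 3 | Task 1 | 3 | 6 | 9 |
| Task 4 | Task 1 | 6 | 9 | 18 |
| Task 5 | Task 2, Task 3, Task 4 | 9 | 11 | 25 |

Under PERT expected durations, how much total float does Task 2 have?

te_Task 1 = (1 + 4·3 + 17)/6 = 30/6 = 5
te_Task 2 = (3 + 4·4 + 11)/6 = 30/6 = 5
te_Task 3 = (3 + 4·6 + 9)/6 = 36/6 = 6
te_Task 4 = (6 + 4·9 + 18)/6 = 60/6 = 10
te_Task 5 = (9 + 4·11 + 25)/6 = 78/6 = 13

Forward pass:
ES_Task 1 = 0; EF_Task 1 = 5
ES_Task 2 = 5; EF_Task 2 = 5+5 = 10
ES_Task 3 = 5; EF_Task 3 = 5+6 = 11
ES_Task 4 = 5; EF_Task 4 = 5+10 = 15
ES_Task 5 = max(EF_Task 2=10, EF_Task 3=11, EF_Task 4=15) = 15; EF_Task 5 = 15+13 = 28
Expected project duration μ = 28 days. Critical path: Task 1 → Task 4 → Task 5.

Backward pass:
LF_Task 5 = 28; LS_Task 5 = 28−13 = 15
LF_Task 4 = LS_Task 5 = 15; LS_Task 4 = 15−10 = 5
LF_Task 3 = LS_Task 5 = 15; LS_Task 3 = 15−6 = 9
LF_Task 2 = LS_Task 5 = 15; LS_Task 2 = 15−5 = 10
LF_Task 1 = min(LS_Task 2=10, LS_Task 3=9, LS_Task 4=5) = 5; LS_Task 1 = 5−5 = 0
Slack_Task 2 = LS_Task 2 − ES_Task 2 = 10 − 5 = 5

5 days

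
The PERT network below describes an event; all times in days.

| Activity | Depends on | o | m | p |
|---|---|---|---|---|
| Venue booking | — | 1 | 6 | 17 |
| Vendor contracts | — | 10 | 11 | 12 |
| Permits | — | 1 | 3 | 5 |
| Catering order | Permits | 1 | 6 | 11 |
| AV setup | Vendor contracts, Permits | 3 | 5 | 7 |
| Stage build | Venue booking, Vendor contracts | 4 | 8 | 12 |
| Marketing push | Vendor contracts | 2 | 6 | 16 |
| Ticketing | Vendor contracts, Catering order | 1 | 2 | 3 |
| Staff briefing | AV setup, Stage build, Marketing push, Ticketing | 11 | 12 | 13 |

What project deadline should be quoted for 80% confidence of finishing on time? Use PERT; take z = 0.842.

32.2 days

te_Venue booking = (1 + 4·6 + 17)/6 = 42/6 = 7; σ²_Venue booking = ((17−1)/6)² = 7.111
te_Vendor contracts = (10 + 4·11 + 12)/6 = 66/6 = 11; σ²_Vendor contracts = ((12−10)/6)² = 0.111
te_Permits = (1 + 4·3 + 5)/6 = 18/6 = 3; σ²_Permits = ((5−1)/6)² = 0.444
te_Catering order = (1 + 4·6 + 11)/6 = 36/6 = 6; σ²_Catering order = ((11−1)/6)² = 2.778
te_AV setup = (3 + 4·5 + 7)/6 = 30/6 = 5; σ²_AV setup = ((7−3)/6)² = 0.444
te_Stage build = (4 + 4·8 + 12)/6 = 48/6 = 8; σ²_Stage build = ((12−4)/6)² = 1.778
te_Marketing push = (2 + 4·6 + 16)/6 = 42/6 = 7; σ²_Marketing push = ((16−2)/6)² = 5.444
te_Ticketing = (1 + 4·2 + 3)/6 = 12/6 = 2; σ²_Ticketing = ((3−1)/6)² = 0.111
te_Staff briefing = (11 + 4·12 + 13)/6 = 72/6 = 12; σ²_Staff briefing = ((13−11)/6)² = 0.111

Forward pass:
ES_Venue booking = 0; EF_Venue booking = 7
ES_Vendor contracts = 0; EF_Vendor contracts = 11
ES_Permits = 0; EF_Permits = 3
ES_Catering order = 3; EF_Catering order = 3+6 = 9
ES_AV setup = max(EF_Vendor contracts=11, EF_Permits=3) = 11; EF_AV setup = 11+5 = 16
ES_Stage build = max(EF_Venue booking=7, EF_Vendor contracts=11) = 11; EF_Stage build = 11+8 = 19
ES_Marketing push = 11; EF_Marketing push = 11+7 = 18
ES_Ticketing = max(EF_Vendor contracts=11, EF_Catering order=9) = 11; EF_Ticketing = 11+2 = 13
ES_Staff briefing = max(EF_AV setup=16, EF_Stage build=19, EF_Marketing push=18, EF_Ticketing=13) = 19; EF_Staff briefing = 19+12 = 31
Expected project duration μ = 31 days. Critical path: Vendor contracts → Stage build → Staff briefing.

Variance along critical path = 0.111 + 1.778 + 0.111 = 2.000; σ = 1.414 days.
D = μ + z·σ = 31 + 0.842·1.414 = 32.2 days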